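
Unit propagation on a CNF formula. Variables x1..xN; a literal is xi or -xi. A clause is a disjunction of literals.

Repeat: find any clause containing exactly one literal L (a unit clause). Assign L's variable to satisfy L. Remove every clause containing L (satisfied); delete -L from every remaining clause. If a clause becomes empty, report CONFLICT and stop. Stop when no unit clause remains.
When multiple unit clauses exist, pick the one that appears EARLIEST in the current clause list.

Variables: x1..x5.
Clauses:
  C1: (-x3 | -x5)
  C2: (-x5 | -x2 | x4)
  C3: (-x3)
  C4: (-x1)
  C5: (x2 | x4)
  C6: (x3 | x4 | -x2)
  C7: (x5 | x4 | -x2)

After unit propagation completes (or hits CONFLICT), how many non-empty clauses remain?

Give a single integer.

Answer: 4

Derivation:
unit clause [-3] forces x3=F; simplify:
  drop 3 from [3, 4, -2] -> [4, -2]
  satisfied 2 clause(s); 5 remain; assigned so far: [3]
unit clause [-1] forces x1=F; simplify:
  satisfied 1 clause(s); 4 remain; assigned so far: [1, 3]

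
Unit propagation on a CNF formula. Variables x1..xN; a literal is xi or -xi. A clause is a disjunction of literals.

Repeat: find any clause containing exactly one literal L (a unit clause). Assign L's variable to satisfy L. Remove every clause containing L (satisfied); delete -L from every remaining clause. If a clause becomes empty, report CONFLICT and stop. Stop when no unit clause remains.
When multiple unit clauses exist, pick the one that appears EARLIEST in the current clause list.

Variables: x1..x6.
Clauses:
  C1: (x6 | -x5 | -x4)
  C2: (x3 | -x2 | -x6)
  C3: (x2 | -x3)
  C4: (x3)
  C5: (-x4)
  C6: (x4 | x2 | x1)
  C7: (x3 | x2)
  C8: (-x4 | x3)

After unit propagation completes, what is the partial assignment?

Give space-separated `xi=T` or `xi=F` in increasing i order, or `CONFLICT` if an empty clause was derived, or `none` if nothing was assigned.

unit clause [3] forces x3=T; simplify:
  drop -3 from [2, -3] -> [2]
  satisfied 4 clause(s); 4 remain; assigned so far: [3]
unit clause [2] forces x2=T; simplify:
  satisfied 2 clause(s); 2 remain; assigned so far: [2, 3]
unit clause [-4] forces x4=F; simplify:
  satisfied 2 clause(s); 0 remain; assigned so far: [2, 3, 4]

Answer: x2=T x3=T x4=F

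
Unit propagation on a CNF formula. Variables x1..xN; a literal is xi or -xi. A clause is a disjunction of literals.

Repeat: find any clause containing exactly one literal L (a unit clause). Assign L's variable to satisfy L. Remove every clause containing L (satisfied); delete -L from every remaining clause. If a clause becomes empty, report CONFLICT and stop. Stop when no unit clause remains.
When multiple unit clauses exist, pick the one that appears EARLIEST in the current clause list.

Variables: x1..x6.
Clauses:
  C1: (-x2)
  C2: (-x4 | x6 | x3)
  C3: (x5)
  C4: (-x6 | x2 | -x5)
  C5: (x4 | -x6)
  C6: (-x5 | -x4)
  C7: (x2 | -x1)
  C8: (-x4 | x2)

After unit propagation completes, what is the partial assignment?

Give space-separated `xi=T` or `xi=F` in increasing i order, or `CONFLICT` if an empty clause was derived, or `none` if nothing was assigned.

Answer: x1=F x2=F x4=F x5=T x6=F

Derivation:
unit clause [-2] forces x2=F; simplify:
  drop 2 from [-6, 2, -5] -> [-6, -5]
  drop 2 from [2, -1] -> [-1]
  drop 2 from [-4, 2] -> [-4]
  satisfied 1 clause(s); 7 remain; assigned so far: [2]
unit clause [5] forces x5=T; simplify:
  drop -5 from [-6, -5] -> [-6]
  drop -5 from [-5, -4] -> [-4]
  satisfied 1 clause(s); 6 remain; assigned so far: [2, 5]
unit clause [-6] forces x6=F; simplify:
  drop 6 from [-4, 6, 3] -> [-4, 3]
  satisfied 2 clause(s); 4 remain; assigned so far: [2, 5, 6]
unit clause [-4] forces x4=F; simplify:
  satisfied 3 clause(s); 1 remain; assigned so far: [2, 4, 5, 6]
unit clause [-1] forces x1=F; simplify:
  satisfied 1 clause(s); 0 remain; assigned so far: [1, 2, 4, 5, 6]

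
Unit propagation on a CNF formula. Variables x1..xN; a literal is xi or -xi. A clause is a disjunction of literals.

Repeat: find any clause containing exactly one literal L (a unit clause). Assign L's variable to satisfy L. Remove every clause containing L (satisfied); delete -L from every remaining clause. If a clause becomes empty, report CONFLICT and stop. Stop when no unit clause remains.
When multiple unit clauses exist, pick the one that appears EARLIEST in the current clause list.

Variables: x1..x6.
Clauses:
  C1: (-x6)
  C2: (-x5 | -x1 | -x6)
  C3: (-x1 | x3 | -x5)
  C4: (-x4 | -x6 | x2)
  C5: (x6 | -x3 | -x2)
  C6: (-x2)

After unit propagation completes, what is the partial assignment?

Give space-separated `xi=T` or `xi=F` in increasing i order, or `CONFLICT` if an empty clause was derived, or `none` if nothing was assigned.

unit clause [-6] forces x6=F; simplify:
  drop 6 from [6, -3, -2] -> [-3, -2]
  satisfied 3 clause(s); 3 remain; assigned so far: [6]
unit clause [-2] forces x2=F; simplify:
  satisfied 2 clause(s); 1 remain; assigned so far: [2, 6]

Answer: x2=F x6=F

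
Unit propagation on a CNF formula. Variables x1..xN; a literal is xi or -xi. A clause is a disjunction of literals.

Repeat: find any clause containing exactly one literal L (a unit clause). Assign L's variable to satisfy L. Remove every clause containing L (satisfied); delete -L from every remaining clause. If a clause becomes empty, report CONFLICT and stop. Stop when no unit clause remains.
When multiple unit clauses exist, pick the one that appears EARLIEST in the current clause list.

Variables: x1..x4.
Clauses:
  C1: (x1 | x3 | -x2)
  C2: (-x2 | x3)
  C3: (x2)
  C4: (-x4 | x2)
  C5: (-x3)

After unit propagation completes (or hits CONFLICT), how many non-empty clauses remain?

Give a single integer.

Answer: 0

Derivation:
unit clause [2] forces x2=T; simplify:
  drop -2 from [1, 3, -2] -> [1, 3]
  drop -2 from [-2, 3] -> [3]
  satisfied 2 clause(s); 3 remain; assigned so far: [2]
unit clause [3] forces x3=T; simplify:
  drop -3 from [-3] -> [] (empty!)
  satisfied 2 clause(s); 1 remain; assigned so far: [2, 3]
CONFLICT (empty clause)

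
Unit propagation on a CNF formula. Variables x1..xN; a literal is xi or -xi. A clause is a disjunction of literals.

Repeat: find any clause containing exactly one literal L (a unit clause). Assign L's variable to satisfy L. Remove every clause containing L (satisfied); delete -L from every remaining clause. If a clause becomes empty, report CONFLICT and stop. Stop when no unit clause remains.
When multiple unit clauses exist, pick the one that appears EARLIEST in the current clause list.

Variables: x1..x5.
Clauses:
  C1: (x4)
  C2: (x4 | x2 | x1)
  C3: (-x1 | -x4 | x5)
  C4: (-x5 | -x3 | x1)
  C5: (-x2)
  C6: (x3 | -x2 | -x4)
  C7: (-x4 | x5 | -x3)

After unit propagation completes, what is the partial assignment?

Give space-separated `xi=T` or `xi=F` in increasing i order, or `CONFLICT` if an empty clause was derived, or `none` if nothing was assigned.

Answer: x2=F x4=T

Derivation:
unit clause [4] forces x4=T; simplify:
  drop -4 from [-1, -4, 5] -> [-1, 5]
  drop -4 from [3, -2, -4] -> [3, -2]
  drop -4 from [-4, 5, -3] -> [5, -3]
  satisfied 2 clause(s); 5 remain; assigned so far: [4]
unit clause [-2] forces x2=F; simplify:
  satisfied 2 clause(s); 3 remain; assigned so far: [2, 4]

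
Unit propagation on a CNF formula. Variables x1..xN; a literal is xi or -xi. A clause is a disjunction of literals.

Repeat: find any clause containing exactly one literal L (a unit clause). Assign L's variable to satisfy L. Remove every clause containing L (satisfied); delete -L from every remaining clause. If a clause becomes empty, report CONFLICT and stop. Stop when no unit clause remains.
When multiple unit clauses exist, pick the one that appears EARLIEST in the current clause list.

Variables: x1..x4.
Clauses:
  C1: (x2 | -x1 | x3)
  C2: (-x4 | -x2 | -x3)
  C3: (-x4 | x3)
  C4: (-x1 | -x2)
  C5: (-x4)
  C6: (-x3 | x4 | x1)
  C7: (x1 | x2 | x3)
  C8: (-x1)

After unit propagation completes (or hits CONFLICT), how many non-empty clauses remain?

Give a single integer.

unit clause [-4] forces x4=F; simplify:
  drop 4 from [-3, 4, 1] -> [-3, 1]
  satisfied 3 clause(s); 5 remain; assigned so far: [4]
unit clause [-1] forces x1=F; simplify:
  drop 1 from [-3, 1] -> [-3]
  drop 1 from [1, 2, 3] -> [2, 3]
  satisfied 3 clause(s); 2 remain; assigned so far: [1, 4]
unit clause [-3] forces x3=F; simplify:
  drop 3 from [2, 3] -> [2]
  satisfied 1 clause(s); 1 remain; assigned so far: [1, 3, 4]
unit clause [2] forces x2=T; simplify:
  satisfied 1 clause(s); 0 remain; assigned so far: [1, 2, 3, 4]

Answer: 0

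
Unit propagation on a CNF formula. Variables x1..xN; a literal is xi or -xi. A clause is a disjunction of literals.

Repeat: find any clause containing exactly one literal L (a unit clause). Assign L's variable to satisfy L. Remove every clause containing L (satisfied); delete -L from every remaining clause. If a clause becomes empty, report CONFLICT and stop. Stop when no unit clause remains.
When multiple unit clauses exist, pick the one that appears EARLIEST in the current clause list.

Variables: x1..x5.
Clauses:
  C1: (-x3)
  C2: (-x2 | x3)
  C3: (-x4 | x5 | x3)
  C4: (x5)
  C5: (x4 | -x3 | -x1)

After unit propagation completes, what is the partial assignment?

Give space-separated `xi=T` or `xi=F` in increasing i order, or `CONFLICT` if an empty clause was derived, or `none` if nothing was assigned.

Answer: x2=F x3=F x5=T

Derivation:
unit clause [-3] forces x3=F; simplify:
  drop 3 from [-2, 3] -> [-2]
  drop 3 from [-4, 5, 3] -> [-4, 5]
  satisfied 2 clause(s); 3 remain; assigned so far: [3]
unit clause [-2] forces x2=F; simplify:
  satisfied 1 clause(s); 2 remain; assigned so far: [2, 3]
unit clause [5] forces x5=T; simplify:
  satisfied 2 clause(s); 0 remain; assigned so far: [2, 3, 5]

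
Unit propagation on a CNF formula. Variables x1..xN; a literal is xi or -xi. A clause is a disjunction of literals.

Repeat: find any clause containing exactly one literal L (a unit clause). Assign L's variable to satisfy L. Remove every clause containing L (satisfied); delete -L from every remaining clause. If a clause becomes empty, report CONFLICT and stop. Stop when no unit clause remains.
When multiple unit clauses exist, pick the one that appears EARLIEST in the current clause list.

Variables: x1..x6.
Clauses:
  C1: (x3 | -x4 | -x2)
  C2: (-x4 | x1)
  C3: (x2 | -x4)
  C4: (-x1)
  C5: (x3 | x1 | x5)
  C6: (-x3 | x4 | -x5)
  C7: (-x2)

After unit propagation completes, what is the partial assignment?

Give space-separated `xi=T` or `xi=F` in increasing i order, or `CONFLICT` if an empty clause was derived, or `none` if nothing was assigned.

Answer: x1=F x2=F x4=F

Derivation:
unit clause [-1] forces x1=F; simplify:
  drop 1 from [-4, 1] -> [-4]
  drop 1 from [3, 1, 5] -> [3, 5]
  satisfied 1 clause(s); 6 remain; assigned so far: [1]
unit clause [-4] forces x4=F; simplify:
  drop 4 from [-3, 4, -5] -> [-3, -5]
  satisfied 3 clause(s); 3 remain; assigned so far: [1, 4]
unit clause [-2] forces x2=F; simplify:
  satisfied 1 clause(s); 2 remain; assigned so far: [1, 2, 4]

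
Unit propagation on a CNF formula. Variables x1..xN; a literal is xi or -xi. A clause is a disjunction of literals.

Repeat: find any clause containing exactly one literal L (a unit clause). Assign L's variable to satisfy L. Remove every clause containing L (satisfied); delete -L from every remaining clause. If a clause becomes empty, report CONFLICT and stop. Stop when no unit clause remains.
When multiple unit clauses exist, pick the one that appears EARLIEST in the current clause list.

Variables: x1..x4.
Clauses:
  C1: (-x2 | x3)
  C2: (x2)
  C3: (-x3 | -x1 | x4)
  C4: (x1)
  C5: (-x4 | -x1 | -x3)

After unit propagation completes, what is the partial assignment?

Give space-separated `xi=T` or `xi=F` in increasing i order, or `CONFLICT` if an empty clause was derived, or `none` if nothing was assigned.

unit clause [2] forces x2=T; simplify:
  drop -2 from [-2, 3] -> [3]
  satisfied 1 clause(s); 4 remain; assigned so far: [2]
unit clause [3] forces x3=T; simplify:
  drop -3 from [-3, -1, 4] -> [-1, 4]
  drop -3 from [-4, -1, -3] -> [-4, -1]
  satisfied 1 clause(s); 3 remain; assigned so far: [2, 3]
unit clause [1] forces x1=T; simplify:
  drop -1 from [-1, 4] -> [4]
  drop -1 from [-4, -1] -> [-4]
  satisfied 1 clause(s); 2 remain; assigned so far: [1, 2, 3]
unit clause [4] forces x4=T; simplify:
  drop -4 from [-4] -> [] (empty!)
  satisfied 1 clause(s); 1 remain; assigned so far: [1, 2, 3, 4]
CONFLICT (empty clause)

Answer: CONFLICT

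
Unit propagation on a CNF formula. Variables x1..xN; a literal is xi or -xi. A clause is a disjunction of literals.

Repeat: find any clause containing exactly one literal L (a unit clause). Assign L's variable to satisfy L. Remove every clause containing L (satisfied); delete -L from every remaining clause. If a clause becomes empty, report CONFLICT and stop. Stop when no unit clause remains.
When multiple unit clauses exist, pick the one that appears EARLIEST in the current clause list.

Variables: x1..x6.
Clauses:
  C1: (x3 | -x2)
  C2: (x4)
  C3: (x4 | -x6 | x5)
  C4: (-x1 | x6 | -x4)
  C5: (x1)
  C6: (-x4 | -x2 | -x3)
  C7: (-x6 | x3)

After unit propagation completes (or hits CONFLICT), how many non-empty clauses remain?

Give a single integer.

unit clause [4] forces x4=T; simplify:
  drop -4 from [-1, 6, -4] -> [-1, 6]
  drop -4 from [-4, -2, -3] -> [-2, -3]
  satisfied 2 clause(s); 5 remain; assigned so far: [4]
unit clause [1] forces x1=T; simplify:
  drop -1 from [-1, 6] -> [6]
  satisfied 1 clause(s); 4 remain; assigned so far: [1, 4]
unit clause [6] forces x6=T; simplify:
  drop -6 from [-6, 3] -> [3]
  satisfied 1 clause(s); 3 remain; assigned so far: [1, 4, 6]
unit clause [3] forces x3=T; simplify:
  drop -3 from [-2, -3] -> [-2]
  satisfied 2 clause(s); 1 remain; assigned so far: [1, 3, 4, 6]
unit clause [-2] forces x2=F; simplify:
  satisfied 1 clause(s); 0 remain; assigned so far: [1, 2, 3, 4, 6]

Answer: 0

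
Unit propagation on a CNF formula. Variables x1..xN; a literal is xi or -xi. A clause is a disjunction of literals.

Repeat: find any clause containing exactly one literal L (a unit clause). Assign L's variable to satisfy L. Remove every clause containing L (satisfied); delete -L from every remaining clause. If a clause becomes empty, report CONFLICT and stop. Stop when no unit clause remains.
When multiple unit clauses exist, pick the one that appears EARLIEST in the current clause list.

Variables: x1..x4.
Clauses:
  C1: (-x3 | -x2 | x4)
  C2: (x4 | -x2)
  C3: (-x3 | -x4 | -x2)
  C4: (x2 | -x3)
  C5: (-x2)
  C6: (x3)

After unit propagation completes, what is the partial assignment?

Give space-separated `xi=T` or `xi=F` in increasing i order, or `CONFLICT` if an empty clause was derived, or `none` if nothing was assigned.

unit clause [-2] forces x2=F; simplify:
  drop 2 from [2, -3] -> [-3]
  satisfied 4 clause(s); 2 remain; assigned so far: [2]
unit clause [-3] forces x3=F; simplify:
  drop 3 from [3] -> [] (empty!)
  satisfied 1 clause(s); 1 remain; assigned so far: [2, 3]
CONFLICT (empty clause)

Answer: CONFLICT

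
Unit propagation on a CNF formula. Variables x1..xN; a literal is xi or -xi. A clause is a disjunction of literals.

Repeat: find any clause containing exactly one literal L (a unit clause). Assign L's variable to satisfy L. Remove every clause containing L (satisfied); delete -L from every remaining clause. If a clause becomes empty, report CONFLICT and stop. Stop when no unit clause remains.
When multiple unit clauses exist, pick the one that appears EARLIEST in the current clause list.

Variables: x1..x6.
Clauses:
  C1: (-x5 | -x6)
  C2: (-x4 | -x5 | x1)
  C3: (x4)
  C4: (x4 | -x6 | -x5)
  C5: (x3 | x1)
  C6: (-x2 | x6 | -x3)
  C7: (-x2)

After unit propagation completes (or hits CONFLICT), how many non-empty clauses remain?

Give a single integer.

Answer: 3

Derivation:
unit clause [4] forces x4=T; simplify:
  drop -4 from [-4, -5, 1] -> [-5, 1]
  satisfied 2 clause(s); 5 remain; assigned so far: [4]
unit clause [-2] forces x2=F; simplify:
  satisfied 2 clause(s); 3 remain; assigned so far: [2, 4]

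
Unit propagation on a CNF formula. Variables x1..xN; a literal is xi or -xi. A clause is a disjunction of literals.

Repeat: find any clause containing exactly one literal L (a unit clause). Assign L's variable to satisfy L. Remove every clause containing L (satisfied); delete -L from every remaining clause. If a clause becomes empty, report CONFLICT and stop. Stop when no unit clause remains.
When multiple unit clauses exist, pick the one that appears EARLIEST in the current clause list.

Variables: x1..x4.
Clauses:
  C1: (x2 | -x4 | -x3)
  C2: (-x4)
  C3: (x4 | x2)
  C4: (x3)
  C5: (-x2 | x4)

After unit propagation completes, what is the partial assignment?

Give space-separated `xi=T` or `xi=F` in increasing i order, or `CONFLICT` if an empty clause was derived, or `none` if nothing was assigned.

unit clause [-4] forces x4=F; simplify:
  drop 4 from [4, 2] -> [2]
  drop 4 from [-2, 4] -> [-2]
  satisfied 2 clause(s); 3 remain; assigned so far: [4]
unit clause [2] forces x2=T; simplify:
  drop -2 from [-2] -> [] (empty!)
  satisfied 1 clause(s); 2 remain; assigned so far: [2, 4]
CONFLICT (empty clause)

Answer: CONFLICT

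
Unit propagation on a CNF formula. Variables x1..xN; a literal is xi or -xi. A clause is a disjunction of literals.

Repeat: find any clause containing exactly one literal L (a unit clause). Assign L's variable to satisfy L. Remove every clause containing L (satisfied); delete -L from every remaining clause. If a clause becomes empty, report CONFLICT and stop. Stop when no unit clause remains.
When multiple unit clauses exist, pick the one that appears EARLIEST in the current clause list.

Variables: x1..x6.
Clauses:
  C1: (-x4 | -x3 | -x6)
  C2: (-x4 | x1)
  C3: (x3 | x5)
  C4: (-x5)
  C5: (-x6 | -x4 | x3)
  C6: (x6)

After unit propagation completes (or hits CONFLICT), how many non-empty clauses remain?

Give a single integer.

Answer: 0

Derivation:
unit clause [-5] forces x5=F; simplify:
  drop 5 from [3, 5] -> [3]
  satisfied 1 clause(s); 5 remain; assigned so far: [5]
unit clause [3] forces x3=T; simplify:
  drop -3 from [-4, -3, -6] -> [-4, -6]
  satisfied 2 clause(s); 3 remain; assigned so far: [3, 5]
unit clause [6] forces x6=T; simplify:
  drop -6 from [-4, -6] -> [-4]
  satisfied 1 clause(s); 2 remain; assigned so far: [3, 5, 6]
unit clause [-4] forces x4=F; simplify:
  satisfied 2 clause(s); 0 remain; assigned so far: [3, 4, 5, 6]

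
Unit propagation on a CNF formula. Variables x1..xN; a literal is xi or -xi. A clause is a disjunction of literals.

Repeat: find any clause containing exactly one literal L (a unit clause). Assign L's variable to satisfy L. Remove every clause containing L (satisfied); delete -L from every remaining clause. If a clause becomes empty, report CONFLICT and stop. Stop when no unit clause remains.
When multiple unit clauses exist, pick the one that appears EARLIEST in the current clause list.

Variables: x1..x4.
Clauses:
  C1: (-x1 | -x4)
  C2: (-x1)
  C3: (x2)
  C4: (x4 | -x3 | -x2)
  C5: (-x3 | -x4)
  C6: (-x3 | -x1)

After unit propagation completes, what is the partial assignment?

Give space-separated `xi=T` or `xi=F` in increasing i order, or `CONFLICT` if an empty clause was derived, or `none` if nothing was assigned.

Answer: x1=F x2=T

Derivation:
unit clause [-1] forces x1=F; simplify:
  satisfied 3 clause(s); 3 remain; assigned so far: [1]
unit clause [2] forces x2=T; simplify:
  drop -2 from [4, -3, -2] -> [4, -3]
  satisfied 1 clause(s); 2 remain; assigned so far: [1, 2]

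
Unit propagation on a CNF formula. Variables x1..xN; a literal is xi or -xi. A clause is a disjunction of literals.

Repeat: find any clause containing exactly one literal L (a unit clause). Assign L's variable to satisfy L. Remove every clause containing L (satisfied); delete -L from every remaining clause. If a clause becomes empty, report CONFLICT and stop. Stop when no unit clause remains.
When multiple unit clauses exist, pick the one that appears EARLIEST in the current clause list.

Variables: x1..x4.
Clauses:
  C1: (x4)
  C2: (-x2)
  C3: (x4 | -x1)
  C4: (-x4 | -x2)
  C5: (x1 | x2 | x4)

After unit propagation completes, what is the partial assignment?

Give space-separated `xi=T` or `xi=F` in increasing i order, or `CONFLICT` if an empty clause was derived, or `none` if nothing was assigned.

unit clause [4] forces x4=T; simplify:
  drop -4 from [-4, -2] -> [-2]
  satisfied 3 clause(s); 2 remain; assigned so far: [4]
unit clause [-2] forces x2=F; simplify:
  satisfied 2 clause(s); 0 remain; assigned so far: [2, 4]

Answer: x2=F x4=T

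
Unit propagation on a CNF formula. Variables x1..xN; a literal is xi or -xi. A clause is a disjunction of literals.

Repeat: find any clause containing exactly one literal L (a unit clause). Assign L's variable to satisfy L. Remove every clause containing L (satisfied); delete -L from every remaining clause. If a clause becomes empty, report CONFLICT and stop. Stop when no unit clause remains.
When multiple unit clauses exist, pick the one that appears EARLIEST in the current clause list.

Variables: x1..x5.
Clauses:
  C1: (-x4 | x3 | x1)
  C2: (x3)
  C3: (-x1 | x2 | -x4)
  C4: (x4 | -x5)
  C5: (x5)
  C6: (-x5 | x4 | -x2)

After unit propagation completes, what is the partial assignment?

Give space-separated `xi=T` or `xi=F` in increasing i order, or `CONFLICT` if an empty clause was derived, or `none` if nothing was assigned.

unit clause [3] forces x3=T; simplify:
  satisfied 2 clause(s); 4 remain; assigned so far: [3]
unit clause [5] forces x5=T; simplify:
  drop -5 from [4, -5] -> [4]
  drop -5 from [-5, 4, -2] -> [4, -2]
  satisfied 1 clause(s); 3 remain; assigned so far: [3, 5]
unit clause [4] forces x4=T; simplify:
  drop -4 from [-1, 2, -4] -> [-1, 2]
  satisfied 2 clause(s); 1 remain; assigned so far: [3, 4, 5]

Answer: x3=T x4=T x5=T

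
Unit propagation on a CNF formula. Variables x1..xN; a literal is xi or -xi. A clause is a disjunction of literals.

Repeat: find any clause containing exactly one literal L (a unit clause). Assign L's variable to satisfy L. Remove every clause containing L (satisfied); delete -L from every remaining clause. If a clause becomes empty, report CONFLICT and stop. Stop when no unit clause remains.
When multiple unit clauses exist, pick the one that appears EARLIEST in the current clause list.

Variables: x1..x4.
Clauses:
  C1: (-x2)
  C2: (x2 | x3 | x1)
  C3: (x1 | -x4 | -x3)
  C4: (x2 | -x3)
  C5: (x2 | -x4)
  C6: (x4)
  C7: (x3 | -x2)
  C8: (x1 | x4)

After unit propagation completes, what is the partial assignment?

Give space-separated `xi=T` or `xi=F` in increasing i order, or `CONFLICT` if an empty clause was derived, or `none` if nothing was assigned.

Answer: CONFLICT

Derivation:
unit clause [-2] forces x2=F; simplify:
  drop 2 from [2, 3, 1] -> [3, 1]
  drop 2 from [2, -3] -> [-3]
  drop 2 from [2, -4] -> [-4]
  satisfied 2 clause(s); 6 remain; assigned so far: [2]
unit clause [-3] forces x3=F; simplify:
  drop 3 from [3, 1] -> [1]
  satisfied 2 clause(s); 4 remain; assigned so far: [2, 3]
unit clause [1] forces x1=T; simplify:
  satisfied 2 clause(s); 2 remain; assigned so far: [1, 2, 3]
unit clause [-4] forces x4=F; simplify:
  drop 4 from [4] -> [] (empty!)
  satisfied 1 clause(s); 1 remain; assigned so far: [1, 2, 3, 4]
CONFLICT (empty clause)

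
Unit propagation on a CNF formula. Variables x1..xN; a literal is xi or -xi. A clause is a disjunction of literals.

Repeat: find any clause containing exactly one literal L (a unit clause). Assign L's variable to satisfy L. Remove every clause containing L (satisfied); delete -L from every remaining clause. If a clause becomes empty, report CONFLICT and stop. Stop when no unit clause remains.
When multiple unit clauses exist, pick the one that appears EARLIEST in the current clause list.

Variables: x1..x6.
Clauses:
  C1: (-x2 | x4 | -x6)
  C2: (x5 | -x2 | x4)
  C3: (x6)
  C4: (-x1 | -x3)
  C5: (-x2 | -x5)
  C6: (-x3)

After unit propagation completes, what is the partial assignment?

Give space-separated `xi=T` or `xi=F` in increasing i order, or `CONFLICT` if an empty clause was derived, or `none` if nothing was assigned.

unit clause [6] forces x6=T; simplify:
  drop -6 from [-2, 4, -6] -> [-2, 4]
  satisfied 1 clause(s); 5 remain; assigned so far: [6]
unit clause [-3] forces x3=F; simplify:
  satisfied 2 clause(s); 3 remain; assigned so far: [3, 6]

Answer: x3=F x6=T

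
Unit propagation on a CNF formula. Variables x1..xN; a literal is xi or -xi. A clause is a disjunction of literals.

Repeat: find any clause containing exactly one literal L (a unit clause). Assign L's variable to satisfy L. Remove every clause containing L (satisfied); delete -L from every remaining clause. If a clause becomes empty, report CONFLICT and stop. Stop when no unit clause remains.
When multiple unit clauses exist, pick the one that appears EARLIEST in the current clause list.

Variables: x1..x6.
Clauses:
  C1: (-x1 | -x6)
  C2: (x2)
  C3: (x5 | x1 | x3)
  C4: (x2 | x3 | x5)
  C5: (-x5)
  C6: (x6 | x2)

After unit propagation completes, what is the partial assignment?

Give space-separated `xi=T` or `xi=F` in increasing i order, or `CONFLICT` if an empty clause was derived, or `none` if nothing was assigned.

Answer: x2=T x5=F

Derivation:
unit clause [2] forces x2=T; simplify:
  satisfied 3 clause(s); 3 remain; assigned so far: [2]
unit clause [-5] forces x5=F; simplify:
  drop 5 from [5, 1, 3] -> [1, 3]
  satisfied 1 clause(s); 2 remain; assigned so far: [2, 5]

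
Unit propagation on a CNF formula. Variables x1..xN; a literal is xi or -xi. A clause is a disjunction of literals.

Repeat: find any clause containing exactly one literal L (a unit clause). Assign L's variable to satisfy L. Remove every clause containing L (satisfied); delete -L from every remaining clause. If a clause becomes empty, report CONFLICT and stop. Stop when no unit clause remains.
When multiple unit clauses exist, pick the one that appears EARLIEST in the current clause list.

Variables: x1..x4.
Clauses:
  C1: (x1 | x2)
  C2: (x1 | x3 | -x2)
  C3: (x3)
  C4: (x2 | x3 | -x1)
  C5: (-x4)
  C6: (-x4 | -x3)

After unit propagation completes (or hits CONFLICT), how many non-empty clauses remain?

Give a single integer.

Answer: 1

Derivation:
unit clause [3] forces x3=T; simplify:
  drop -3 from [-4, -3] -> [-4]
  satisfied 3 clause(s); 3 remain; assigned so far: [3]
unit clause [-4] forces x4=F; simplify:
  satisfied 2 clause(s); 1 remain; assigned so far: [3, 4]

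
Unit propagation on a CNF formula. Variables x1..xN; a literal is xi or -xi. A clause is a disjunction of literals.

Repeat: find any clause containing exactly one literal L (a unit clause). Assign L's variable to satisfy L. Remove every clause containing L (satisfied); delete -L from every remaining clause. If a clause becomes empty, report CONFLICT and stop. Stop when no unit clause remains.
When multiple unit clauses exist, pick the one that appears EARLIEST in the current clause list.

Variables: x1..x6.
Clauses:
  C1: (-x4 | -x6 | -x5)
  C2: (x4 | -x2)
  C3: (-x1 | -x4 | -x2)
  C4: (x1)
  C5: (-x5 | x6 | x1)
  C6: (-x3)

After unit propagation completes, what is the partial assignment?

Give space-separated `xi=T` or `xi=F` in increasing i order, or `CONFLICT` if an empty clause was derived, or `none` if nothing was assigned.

Answer: x1=T x3=F

Derivation:
unit clause [1] forces x1=T; simplify:
  drop -1 from [-1, -4, -2] -> [-4, -2]
  satisfied 2 clause(s); 4 remain; assigned so far: [1]
unit clause [-3] forces x3=F; simplify:
  satisfied 1 clause(s); 3 remain; assigned so far: [1, 3]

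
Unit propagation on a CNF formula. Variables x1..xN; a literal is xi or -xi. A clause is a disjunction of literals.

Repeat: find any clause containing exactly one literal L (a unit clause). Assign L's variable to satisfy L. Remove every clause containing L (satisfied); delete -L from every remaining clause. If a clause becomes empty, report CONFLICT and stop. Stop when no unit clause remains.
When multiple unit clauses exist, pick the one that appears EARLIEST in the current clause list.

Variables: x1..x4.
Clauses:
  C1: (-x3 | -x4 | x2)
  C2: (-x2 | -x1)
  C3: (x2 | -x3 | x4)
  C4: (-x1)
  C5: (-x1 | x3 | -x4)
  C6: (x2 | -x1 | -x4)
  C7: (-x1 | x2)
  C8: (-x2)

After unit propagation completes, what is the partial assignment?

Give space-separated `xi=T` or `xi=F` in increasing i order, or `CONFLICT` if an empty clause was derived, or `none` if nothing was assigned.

unit clause [-1] forces x1=F; simplify:
  satisfied 5 clause(s); 3 remain; assigned so far: [1]
unit clause [-2] forces x2=F; simplify:
  drop 2 from [-3, -4, 2] -> [-3, -4]
  drop 2 from [2, -3, 4] -> [-3, 4]
  satisfied 1 clause(s); 2 remain; assigned so far: [1, 2]

Answer: x1=F x2=F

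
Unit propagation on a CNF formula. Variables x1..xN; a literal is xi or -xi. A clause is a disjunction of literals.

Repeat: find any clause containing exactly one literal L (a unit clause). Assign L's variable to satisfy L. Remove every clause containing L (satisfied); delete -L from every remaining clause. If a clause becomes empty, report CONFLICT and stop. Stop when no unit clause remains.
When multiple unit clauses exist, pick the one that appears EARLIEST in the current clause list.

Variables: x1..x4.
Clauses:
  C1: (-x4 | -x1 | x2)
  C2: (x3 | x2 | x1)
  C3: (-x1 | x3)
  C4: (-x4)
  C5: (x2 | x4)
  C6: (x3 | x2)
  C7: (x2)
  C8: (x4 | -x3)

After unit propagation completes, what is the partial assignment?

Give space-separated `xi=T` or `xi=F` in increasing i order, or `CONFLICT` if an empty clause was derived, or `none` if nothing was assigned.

unit clause [-4] forces x4=F; simplify:
  drop 4 from [2, 4] -> [2]
  drop 4 from [4, -3] -> [-3]
  satisfied 2 clause(s); 6 remain; assigned so far: [4]
unit clause [2] forces x2=T; simplify:
  satisfied 4 clause(s); 2 remain; assigned so far: [2, 4]
unit clause [-3] forces x3=F; simplify:
  drop 3 from [-1, 3] -> [-1]
  satisfied 1 clause(s); 1 remain; assigned so far: [2, 3, 4]
unit clause [-1] forces x1=F; simplify:
  satisfied 1 clause(s); 0 remain; assigned so far: [1, 2, 3, 4]

Answer: x1=F x2=T x3=F x4=F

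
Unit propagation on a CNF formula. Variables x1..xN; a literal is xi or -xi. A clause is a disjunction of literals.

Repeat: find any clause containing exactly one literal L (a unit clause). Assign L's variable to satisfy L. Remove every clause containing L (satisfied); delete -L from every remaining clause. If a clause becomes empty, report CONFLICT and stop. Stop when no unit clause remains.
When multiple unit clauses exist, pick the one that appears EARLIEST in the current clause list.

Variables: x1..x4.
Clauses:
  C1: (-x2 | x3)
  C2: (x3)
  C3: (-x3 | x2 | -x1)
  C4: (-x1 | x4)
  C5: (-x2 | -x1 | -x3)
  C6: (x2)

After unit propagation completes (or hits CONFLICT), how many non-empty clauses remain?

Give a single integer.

unit clause [3] forces x3=T; simplify:
  drop -3 from [-3, 2, -1] -> [2, -1]
  drop -3 from [-2, -1, -3] -> [-2, -1]
  satisfied 2 clause(s); 4 remain; assigned so far: [3]
unit clause [2] forces x2=T; simplify:
  drop -2 from [-2, -1] -> [-1]
  satisfied 2 clause(s); 2 remain; assigned so far: [2, 3]
unit clause [-1] forces x1=F; simplify:
  satisfied 2 clause(s); 0 remain; assigned so far: [1, 2, 3]

Answer: 0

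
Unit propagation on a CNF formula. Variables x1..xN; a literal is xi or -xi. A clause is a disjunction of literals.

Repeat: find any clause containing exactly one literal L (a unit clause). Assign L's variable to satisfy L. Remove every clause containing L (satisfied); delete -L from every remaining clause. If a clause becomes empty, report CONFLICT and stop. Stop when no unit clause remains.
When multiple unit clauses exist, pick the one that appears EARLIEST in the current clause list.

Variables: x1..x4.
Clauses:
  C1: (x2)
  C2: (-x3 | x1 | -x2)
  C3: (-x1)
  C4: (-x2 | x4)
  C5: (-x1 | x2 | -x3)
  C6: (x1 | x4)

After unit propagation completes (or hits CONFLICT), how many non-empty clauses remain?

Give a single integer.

Answer: 0

Derivation:
unit clause [2] forces x2=T; simplify:
  drop -2 from [-3, 1, -2] -> [-3, 1]
  drop -2 from [-2, 4] -> [4]
  satisfied 2 clause(s); 4 remain; assigned so far: [2]
unit clause [-1] forces x1=F; simplify:
  drop 1 from [-3, 1] -> [-3]
  drop 1 from [1, 4] -> [4]
  satisfied 1 clause(s); 3 remain; assigned so far: [1, 2]
unit clause [-3] forces x3=F; simplify:
  satisfied 1 clause(s); 2 remain; assigned so far: [1, 2, 3]
unit clause [4] forces x4=T; simplify:
  satisfied 2 clause(s); 0 remain; assigned so far: [1, 2, 3, 4]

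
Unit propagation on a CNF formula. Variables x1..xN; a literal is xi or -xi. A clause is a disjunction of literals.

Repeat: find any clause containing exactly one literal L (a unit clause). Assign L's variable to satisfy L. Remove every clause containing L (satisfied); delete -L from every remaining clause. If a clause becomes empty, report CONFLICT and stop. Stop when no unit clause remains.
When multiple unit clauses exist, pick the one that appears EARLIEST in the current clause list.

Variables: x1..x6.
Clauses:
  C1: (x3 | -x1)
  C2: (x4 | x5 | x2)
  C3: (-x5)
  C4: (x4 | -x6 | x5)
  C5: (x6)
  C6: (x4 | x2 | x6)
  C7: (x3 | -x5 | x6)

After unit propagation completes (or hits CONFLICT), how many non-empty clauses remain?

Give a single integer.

unit clause [-5] forces x5=F; simplify:
  drop 5 from [4, 5, 2] -> [4, 2]
  drop 5 from [4, -6, 5] -> [4, -6]
  satisfied 2 clause(s); 5 remain; assigned so far: [5]
unit clause [6] forces x6=T; simplify:
  drop -6 from [4, -6] -> [4]
  satisfied 2 clause(s); 3 remain; assigned so far: [5, 6]
unit clause [4] forces x4=T; simplify:
  satisfied 2 clause(s); 1 remain; assigned so far: [4, 5, 6]

Answer: 1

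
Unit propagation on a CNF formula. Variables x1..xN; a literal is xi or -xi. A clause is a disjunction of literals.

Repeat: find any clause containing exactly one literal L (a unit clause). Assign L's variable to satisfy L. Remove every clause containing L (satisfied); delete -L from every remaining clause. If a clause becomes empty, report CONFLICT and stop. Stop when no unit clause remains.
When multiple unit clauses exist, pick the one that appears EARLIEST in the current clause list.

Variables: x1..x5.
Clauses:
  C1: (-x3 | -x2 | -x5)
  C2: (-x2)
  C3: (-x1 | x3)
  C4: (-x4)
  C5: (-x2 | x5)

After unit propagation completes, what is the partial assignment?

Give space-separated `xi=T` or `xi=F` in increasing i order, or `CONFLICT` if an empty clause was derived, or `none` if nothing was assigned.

Answer: x2=F x4=F

Derivation:
unit clause [-2] forces x2=F; simplify:
  satisfied 3 clause(s); 2 remain; assigned so far: [2]
unit clause [-4] forces x4=F; simplify:
  satisfied 1 clause(s); 1 remain; assigned so far: [2, 4]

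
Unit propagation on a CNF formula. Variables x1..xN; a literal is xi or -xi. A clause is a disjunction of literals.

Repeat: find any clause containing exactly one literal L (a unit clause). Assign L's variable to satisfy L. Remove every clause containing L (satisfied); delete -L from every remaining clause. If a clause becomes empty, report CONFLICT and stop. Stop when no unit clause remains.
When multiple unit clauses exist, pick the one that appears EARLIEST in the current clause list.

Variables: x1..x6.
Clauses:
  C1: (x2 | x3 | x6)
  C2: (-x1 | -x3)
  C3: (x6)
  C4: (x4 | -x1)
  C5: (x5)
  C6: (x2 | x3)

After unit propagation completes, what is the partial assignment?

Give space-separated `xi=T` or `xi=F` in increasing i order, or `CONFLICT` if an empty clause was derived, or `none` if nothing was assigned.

unit clause [6] forces x6=T; simplify:
  satisfied 2 clause(s); 4 remain; assigned so far: [6]
unit clause [5] forces x5=T; simplify:
  satisfied 1 clause(s); 3 remain; assigned so far: [5, 6]

Answer: x5=T x6=T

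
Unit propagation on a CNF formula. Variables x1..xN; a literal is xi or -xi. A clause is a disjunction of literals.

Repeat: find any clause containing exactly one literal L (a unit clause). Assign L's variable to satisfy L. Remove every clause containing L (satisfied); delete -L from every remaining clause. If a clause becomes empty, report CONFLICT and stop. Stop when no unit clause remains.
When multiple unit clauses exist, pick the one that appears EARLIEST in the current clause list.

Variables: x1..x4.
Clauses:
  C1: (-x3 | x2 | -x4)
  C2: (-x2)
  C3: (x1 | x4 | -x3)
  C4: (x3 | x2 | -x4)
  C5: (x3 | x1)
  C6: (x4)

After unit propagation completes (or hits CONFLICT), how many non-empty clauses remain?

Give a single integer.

Answer: 1

Derivation:
unit clause [-2] forces x2=F; simplify:
  drop 2 from [-3, 2, -4] -> [-3, -4]
  drop 2 from [3, 2, -4] -> [3, -4]
  satisfied 1 clause(s); 5 remain; assigned so far: [2]
unit clause [4] forces x4=T; simplify:
  drop -4 from [-3, -4] -> [-3]
  drop -4 from [3, -4] -> [3]
  satisfied 2 clause(s); 3 remain; assigned so far: [2, 4]
unit clause [-3] forces x3=F; simplify:
  drop 3 from [3] -> [] (empty!)
  drop 3 from [3, 1] -> [1]
  satisfied 1 clause(s); 2 remain; assigned so far: [2, 3, 4]
CONFLICT (empty clause)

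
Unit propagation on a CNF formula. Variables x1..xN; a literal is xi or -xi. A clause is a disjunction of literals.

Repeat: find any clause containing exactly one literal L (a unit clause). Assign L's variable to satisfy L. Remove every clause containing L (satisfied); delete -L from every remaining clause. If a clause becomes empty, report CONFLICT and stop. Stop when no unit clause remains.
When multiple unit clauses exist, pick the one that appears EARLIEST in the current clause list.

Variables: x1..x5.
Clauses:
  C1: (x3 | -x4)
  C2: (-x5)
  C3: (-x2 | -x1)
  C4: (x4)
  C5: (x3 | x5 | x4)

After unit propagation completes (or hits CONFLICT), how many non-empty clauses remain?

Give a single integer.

unit clause [-5] forces x5=F; simplify:
  drop 5 from [3, 5, 4] -> [3, 4]
  satisfied 1 clause(s); 4 remain; assigned so far: [5]
unit clause [4] forces x4=T; simplify:
  drop -4 from [3, -4] -> [3]
  satisfied 2 clause(s); 2 remain; assigned so far: [4, 5]
unit clause [3] forces x3=T; simplify:
  satisfied 1 clause(s); 1 remain; assigned so far: [3, 4, 5]

Answer: 1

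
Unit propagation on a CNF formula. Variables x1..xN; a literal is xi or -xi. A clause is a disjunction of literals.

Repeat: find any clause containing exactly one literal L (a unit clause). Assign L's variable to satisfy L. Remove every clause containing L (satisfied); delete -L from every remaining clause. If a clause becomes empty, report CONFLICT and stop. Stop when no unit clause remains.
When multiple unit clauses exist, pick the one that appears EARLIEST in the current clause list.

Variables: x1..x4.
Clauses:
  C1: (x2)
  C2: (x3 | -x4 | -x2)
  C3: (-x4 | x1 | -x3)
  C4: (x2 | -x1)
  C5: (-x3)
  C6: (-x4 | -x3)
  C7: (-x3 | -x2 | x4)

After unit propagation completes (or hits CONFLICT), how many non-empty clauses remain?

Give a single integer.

Answer: 0

Derivation:
unit clause [2] forces x2=T; simplify:
  drop -2 from [3, -4, -2] -> [3, -4]
  drop -2 from [-3, -2, 4] -> [-3, 4]
  satisfied 2 clause(s); 5 remain; assigned so far: [2]
unit clause [-3] forces x3=F; simplify:
  drop 3 from [3, -4] -> [-4]
  satisfied 4 clause(s); 1 remain; assigned so far: [2, 3]
unit clause [-4] forces x4=F; simplify:
  satisfied 1 clause(s); 0 remain; assigned so far: [2, 3, 4]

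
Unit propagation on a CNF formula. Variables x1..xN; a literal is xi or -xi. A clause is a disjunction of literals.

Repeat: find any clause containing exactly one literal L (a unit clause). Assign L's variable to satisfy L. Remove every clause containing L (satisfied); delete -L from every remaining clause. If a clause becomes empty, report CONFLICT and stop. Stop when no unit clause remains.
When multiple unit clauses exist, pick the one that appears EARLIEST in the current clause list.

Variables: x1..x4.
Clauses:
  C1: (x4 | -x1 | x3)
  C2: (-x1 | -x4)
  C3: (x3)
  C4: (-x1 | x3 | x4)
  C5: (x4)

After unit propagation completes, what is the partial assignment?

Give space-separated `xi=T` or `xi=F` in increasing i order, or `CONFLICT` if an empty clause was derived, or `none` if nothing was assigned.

unit clause [3] forces x3=T; simplify:
  satisfied 3 clause(s); 2 remain; assigned so far: [3]
unit clause [4] forces x4=T; simplify:
  drop -4 from [-1, -4] -> [-1]
  satisfied 1 clause(s); 1 remain; assigned so far: [3, 4]
unit clause [-1] forces x1=F; simplify:
  satisfied 1 clause(s); 0 remain; assigned so far: [1, 3, 4]

Answer: x1=F x3=T x4=T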